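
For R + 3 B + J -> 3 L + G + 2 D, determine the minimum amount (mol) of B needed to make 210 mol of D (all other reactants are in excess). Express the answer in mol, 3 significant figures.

315 mol

n(D) = 210.0 mol
n(B) = (3/2) × 210.0 = 315.0 mol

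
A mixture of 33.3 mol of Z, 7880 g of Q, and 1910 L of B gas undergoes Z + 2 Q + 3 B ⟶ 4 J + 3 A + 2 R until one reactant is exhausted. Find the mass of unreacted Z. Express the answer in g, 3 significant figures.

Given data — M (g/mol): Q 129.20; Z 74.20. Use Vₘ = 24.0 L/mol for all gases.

n(Z) = 33.30 mol
n(Q) = 7880 / 129.20 = 60.99 mol
n(B) = 1910 / 24.0 = 79.58 mol
n/ν for Z = 33.30/1 = 33.30
n/ν for Q = 60.99/2 = 30.50
n/ν for B = 79.58/3 = 26.53
Smallest n/ν is B → limiting reagent.
Z consumed = (1/3) × 79.58 = 26.53 mol
Z remaining = 33.30 − 26.53 = 6.770 mol
mass = 6.770 × 74.20 = 502.3 g

502 g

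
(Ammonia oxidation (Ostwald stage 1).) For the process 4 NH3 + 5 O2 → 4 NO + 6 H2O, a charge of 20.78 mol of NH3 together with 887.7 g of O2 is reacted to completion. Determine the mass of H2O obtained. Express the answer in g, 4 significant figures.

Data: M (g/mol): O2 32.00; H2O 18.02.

561.7 g

n(NH3) = 20.78 mol
n(O2) = 887.7 / 32.00 = 27.74 mol
n/ν for NH3 = 20.78/4 = 5.195
n/ν for O2 = 27.74/5 = 5.548
Smallest n/ν is NH3 → limiting reagent.
n(H2O) = (6/4) × 20.78 = 31.17 mol
mass = 31.17 × 18.02 = 561.7 g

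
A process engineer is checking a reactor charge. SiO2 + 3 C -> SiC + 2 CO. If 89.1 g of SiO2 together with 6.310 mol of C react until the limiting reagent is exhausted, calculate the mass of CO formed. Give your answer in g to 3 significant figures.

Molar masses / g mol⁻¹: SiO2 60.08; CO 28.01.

n(SiO2) = 89.10 / 60.08 = 1.483 mol
n(C) = 6.310 mol
n/ν for SiO2 = 1.483/1 = 1.483
n/ν for C = 6.310/3 = 2.103
Smallest n/ν is SiO2 → limiting reagent.
n(CO) = (2/1) × 1.483 = 2.966 mol
mass = 2.966 × 28.01 = 83.08 g

83.1 g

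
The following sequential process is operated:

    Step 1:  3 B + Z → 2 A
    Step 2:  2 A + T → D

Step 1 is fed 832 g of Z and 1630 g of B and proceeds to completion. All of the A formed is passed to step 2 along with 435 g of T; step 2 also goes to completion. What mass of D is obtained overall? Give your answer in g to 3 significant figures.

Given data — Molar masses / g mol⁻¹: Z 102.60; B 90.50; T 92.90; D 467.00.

2190 g

Step 1:
n(Z) = 832.0 / 102.60 = 8.109 mol
n(B) = 1630 / 90.50 = 18.01 mol
n/ν for Z = 8.109/1 = 8.109
n/ν for B = 18.01/3 = 6.003
Smallest n/ν is B → limiting reagent.
n(A) produced = (2/3) × 18.01 = 12.01 mol
Step 2:
n(A) available = 12.01 mol
n(T) = 435.0 / 92.90 = 4.682 mol
n/ν for A = 12.01/2 = 6.005
n/ν for T = 4.682/1 = 4.682
Smallest n/ν is T → limiting reagent.
n(D) = (1/1) × 4.682 = 4.682 mol
mass = 4.682 × 467.00 = 2186 g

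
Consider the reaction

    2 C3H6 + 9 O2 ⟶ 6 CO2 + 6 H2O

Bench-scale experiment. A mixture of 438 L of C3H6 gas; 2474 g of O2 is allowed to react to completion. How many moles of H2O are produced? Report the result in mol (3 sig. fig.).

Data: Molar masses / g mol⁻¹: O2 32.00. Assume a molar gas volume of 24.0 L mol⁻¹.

n(C3H6) = 438.0 / 24.0 = 18.25 mol
n(O2) = 2474 / 32.00 = 77.31 mol
n/ν for C3H6 = 18.25/2 = 9.125
n/ν for O2 = 77.31/9 = 8.590
Smallest n/ν is O2 → limiting reagent.
n(H2O) = (6/9) × 77.31 = 51.54 mol

51.5 mol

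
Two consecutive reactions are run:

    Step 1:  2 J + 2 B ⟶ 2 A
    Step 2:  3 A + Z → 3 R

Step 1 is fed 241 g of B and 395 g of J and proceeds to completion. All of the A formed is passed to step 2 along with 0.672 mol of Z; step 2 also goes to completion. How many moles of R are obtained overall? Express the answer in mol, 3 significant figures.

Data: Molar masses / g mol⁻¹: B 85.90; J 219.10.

1.80 mol

Step 1:
n(B) = 241.0 / 85.90 = 2.806 mol
n(J) = 395.0 / 219.10 = 1.803 mol
n/ν for B = 2.806/2 = 1.403
n/ν for J = 1.803/2 = 0.9015
Smallest n/ν is J → limiting reagent.
n(A) produced = (2/2) × 1.803 = 1.803 mol
Step 2:
n(A) available = 1.803 mol
n(Z) = 0.6720 mol
n/ν for A = 1.803/3 = 0.6010
n/ν for Z = 0.6720/1 = 0.6720
Smallest n/ν is A → limiting reagent.
n(R) = (3/3) × 1.803 = 1.803 mol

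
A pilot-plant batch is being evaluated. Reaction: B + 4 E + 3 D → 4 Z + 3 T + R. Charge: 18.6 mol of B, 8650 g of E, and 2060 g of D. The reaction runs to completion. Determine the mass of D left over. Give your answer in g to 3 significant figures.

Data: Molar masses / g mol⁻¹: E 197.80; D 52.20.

n(B) = 18.60 mol
n(E) = 8650 / 197.80 = 43.73 mol
n(D) = 2060 / 52.20 = 39.46 mol
n/ν → B: 18.60, E: 10.93, D: 13.15; E is limiting.
D consumed = (3/4) × 43.73 = 32.80 mol
D remaining = 39.46 − 32.80 = 6.660 mol
mass = 6.660 × 52.20 = 347.7 g

348 g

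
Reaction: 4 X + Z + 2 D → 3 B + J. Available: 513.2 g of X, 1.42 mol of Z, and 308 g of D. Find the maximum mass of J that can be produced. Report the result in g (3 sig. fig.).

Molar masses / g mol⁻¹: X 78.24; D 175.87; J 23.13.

n(X) = 513.2 / 78.24 = 6.559 mol
n(Z) = 1.420 mol
n(D) = 308.0 / 175.87 = 1.751 mol
n/ν → X: 1.640, Z: 1.420, D: 0.8755; D is limiting.
n(J) = (1/2) × 1.751 = 0.8755 mol
mass = 0.8755 × 23.13 = 20.25 g

20.3 g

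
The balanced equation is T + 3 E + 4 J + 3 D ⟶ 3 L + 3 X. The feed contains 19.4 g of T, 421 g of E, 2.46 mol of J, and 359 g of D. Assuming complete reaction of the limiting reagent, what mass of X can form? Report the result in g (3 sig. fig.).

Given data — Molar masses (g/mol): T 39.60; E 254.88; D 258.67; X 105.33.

n(T) = 19.40 / 39.60 = 0.4899 mol
n(E) = 421.0 / 254.88 = 1.652 mol
n(J) = 2.460 mol
n(D) = 359.0 / 258.67 = 1.388 mol
n/ν for T = 0.4899/1 = 0.4899
n/ν for E = 1.652/3 = 0.5507
n/ν for J = 2.460/4 = 0.6150
n/ν for D = 1.388/3 = 0.4627
Smallest n/ν is D → limiting reagent.
n(X) = (3/3) × 1.388 = 1.388 mol
mass = 1.388 × 105.33 = 146.2 g

146 g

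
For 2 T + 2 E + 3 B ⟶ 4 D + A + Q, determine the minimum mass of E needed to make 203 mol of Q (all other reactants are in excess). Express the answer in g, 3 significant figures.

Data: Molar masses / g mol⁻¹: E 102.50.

n(Q) = 203.0 mol
n(E) = (2/1) × 203.0 = 406.0 mol
mass = 406.0 × 102.50 = 41620 g

41600 g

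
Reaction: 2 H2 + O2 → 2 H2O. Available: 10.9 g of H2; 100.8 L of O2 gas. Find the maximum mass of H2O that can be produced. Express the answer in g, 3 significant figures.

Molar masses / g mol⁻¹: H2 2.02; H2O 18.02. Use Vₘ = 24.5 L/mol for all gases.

n(H2) = 10.90 / 2.02 = 5.396 mol
n(O2) = 100.8 / 24.5 = 4.114 mol
n/ν for H2 = 5.396/2 = 2.698
n/ν for O2 = 4.114/1 = 4.114
Smallest n/ν is H2 → limiting reagent.
n(H2O) = (2/2) × 5.396 = 5.396 mol
mass = 5.396 × 18.02 = 97.24 g

97.2 g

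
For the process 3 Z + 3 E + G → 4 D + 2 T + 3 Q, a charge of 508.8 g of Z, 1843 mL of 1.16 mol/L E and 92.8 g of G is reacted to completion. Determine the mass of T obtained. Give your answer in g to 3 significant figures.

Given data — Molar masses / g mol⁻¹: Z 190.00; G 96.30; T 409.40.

583 g

n(Z) = 508.8 / 190.00 = 2.678 mol
n(E) = 1.16 × 1843/1000 = 2.138 mol
n(G) = 92.80 / 96.30 = 0.9637 mol
n/ν for Z = 2.678/3 = 0.8927
n/ν for E = 2.138/3 = 0.7127
n/ν for G = 0.9637/1 = 0.9637
Smallest n/ν is E → limiting reagent.
n(T) = (2/3) × 2.138 = 1.425 mol
mass = 1.425 × 409.40 = 583.4 g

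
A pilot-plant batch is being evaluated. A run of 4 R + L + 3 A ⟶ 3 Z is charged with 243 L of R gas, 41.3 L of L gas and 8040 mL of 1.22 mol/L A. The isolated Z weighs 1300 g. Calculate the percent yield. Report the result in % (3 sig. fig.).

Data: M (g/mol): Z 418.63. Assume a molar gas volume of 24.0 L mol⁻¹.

60.2 %

n(R) = 243.0 / 24.0 = 10.13 mol
n(L) = 41.30 / 24.0 = 1.721 mol
n(A) = 1.22 × 8040/1000 = 9.809 mol
n/ν for R = 10.13/4 = 2.533
n/ν for L = 1.721/1 = 1.721
n/ν for A = 9.809/3 = 3.270
Smallest n/ν is L → limiting reagent.
theoretical n(Z) = (3/1) × 1.721 = 5.163 mol → 2161 g
% yield = 1300 / 2161 × 100 = 60.16 %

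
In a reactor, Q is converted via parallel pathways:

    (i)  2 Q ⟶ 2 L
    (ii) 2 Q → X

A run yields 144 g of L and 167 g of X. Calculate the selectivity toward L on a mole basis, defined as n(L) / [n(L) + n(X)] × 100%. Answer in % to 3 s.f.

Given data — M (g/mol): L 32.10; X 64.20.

63.3 %

n(L) = 144 / 32.10 = 4.486 mol
n(X) = 167 / 64.20 = 2.601 mol
selectivity = 4.486/(4.486+2.601) × 100 = 63.30 %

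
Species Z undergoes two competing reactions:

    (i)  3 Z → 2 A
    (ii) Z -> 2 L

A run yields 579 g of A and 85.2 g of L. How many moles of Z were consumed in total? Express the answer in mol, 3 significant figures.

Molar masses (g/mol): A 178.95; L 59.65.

n(A) = 579 / 178.95 = 3.236 mol
n(L) = 85.2 / 59.65 = 1.428 mol
n(Z) via (i) = (3/2)×3.236 = 4.854 mol
n(Z) via (ii) = (1/2)×1.428 = 0.7140 mol
total n(Z) = 4.854 + 0.7140 = 5.568 mol

5.57 mol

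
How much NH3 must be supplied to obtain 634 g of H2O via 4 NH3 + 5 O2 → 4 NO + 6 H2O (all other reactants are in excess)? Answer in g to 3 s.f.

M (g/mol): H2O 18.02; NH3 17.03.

n(H2O) = 634 / 18.02 = 35.18 mol
n(NH3) = (4/6) × 35.18 = 23.45 mol
mass = 23.45 × 17.03 = 399.4 g

399 g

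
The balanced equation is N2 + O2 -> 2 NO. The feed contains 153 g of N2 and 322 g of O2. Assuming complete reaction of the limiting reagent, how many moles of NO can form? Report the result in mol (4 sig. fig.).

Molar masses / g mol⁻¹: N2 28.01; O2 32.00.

10.92 mol

n(N2) = 153.0 / 28.01 = 5.462 mol
n(O2) = 322.0 / 32.00 = 10.06 mol
n/ν → N2: 5.462, O2: 10.06; N2 is limiting.
n(NO) = (2/1) × 5.462 = 10.92 mol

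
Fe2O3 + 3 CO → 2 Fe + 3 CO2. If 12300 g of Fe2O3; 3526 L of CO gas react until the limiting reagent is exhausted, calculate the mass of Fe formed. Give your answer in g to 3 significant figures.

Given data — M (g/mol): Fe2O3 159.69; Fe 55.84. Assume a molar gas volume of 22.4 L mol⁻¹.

5860 g

n(Fe2O3) = 12300 / 159.69 = 77.02 mol
n(CO) = 3526 / 22.4 = 157.4 mol
n/ν for Fe2O3 = 77.02/1 = 77.02
n/ν for CO = 157.4/3 = 52.47
Smallest n/ν is CO → limiting reagent.
n(Fe) = (2/3) × 157.4 = 104.9 mol
mass = 104.9 × 55.84 = 5858 g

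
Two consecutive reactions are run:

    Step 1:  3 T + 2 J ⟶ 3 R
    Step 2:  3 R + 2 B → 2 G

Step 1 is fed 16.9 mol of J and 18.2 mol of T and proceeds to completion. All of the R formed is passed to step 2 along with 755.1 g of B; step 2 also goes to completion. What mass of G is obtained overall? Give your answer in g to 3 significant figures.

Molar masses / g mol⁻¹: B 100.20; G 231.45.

Step 1:
n(J) = 16.90 mol
n(T) = 18.20 mol
n/ν → J: 8.450, T: 6.067; T is limiting.
n(R) produced = (3/3) × 18.20 = 18.20 mol
Step 2:
n(R) available = 18.20 mol
n(B) = 755.1 / 100.20 = 7.536 mol
n/ν → R: 6.067, B: 3.768; B is limiting.
n(G) = (2/2) × 7.536 = 7.536 mol
mass = 7.536 × 231.45 = 1744 g

1740 g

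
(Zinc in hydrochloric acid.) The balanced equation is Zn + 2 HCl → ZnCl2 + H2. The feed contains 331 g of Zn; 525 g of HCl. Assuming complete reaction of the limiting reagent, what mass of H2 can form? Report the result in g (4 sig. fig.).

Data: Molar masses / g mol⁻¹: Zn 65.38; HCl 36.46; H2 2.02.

n(Zn) = 331.0 / 65.38 = 5.063 mol
n(HCl) = 525.0 / 36.46 = 14.40 mol
n/ν → Zn: 5.063, HCl: 7.200; Zn is limiting.
n(H2) = (1/1) × 5.063 = 5.063 mol
mass = 5.063 × 2.02 = 10.23 g

10.23 g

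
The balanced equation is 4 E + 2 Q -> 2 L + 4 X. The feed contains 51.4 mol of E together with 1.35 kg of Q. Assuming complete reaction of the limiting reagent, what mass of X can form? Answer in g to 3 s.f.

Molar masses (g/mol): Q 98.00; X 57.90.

1600 g

n(E) = 51.40 mol
n(Q) = 1.350×1000 / 98.00 = 13.78 mol
n/ν for E = 51.40/4 = 12.85
n/ν for Q = 13.78/2 = 6.890
Smallest n/ν is Q → limiting reagent.
n(X) = (4/2) × 13.78 = 27.56 mol
mass = 27.56 × 57.90 = 1596 g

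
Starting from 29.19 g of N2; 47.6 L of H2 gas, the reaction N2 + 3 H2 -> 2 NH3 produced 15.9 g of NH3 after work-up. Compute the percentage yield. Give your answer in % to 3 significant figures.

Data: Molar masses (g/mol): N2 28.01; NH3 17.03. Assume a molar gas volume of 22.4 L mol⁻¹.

65.9 %

n(N2) = 29.19 / 28.01 = 1.042 mol
n(H2) = 47.60 / 22.4 = 2.125 mol
n/ν for N2 = 1.042/1 = 1.042
n/ν for H2 = 2.125/3 = 0.7083
Smallest n/ν is H2 → limiting reagent.
theoretical n(NH3) = (2/3) × 2.125 = 1.417 mol → 24.13 g
% yield = 15.9 / 24.13 × 100 = 65.89 %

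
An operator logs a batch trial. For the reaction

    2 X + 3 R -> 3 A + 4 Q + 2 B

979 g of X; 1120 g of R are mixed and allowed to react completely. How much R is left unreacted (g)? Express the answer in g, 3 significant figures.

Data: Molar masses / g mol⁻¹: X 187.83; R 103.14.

n(X) = 979.0 / 187.83 = 5.212 mol
n(R) = 1120 / 103.14 = 10.86 mol
n/ν for X = 5.212/2 = 2.606
n/ν for R = 10.86/3 = 3.620
Smallest n/ν is X → limiting reagent.
R consumed = (3/2) × 5.212 = 7.818 mol
R remaining = 10.86 − 7.818 = 3.042 mol
mass = 3.042 × 103.14 = 313.8 g

314 g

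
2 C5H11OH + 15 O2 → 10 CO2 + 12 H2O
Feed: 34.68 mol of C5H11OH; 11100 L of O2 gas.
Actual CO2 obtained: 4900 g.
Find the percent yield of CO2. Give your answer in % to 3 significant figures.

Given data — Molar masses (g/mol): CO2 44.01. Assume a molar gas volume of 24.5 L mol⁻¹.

64.2 %

n(C5H11OH) = 34.68 mol
n(O2) = 11100 / 24.5 = 453.1 mol
n/ν for C5H11OH = 34.68/2 = 17.34
n/ν for O2 = 453.1/15 = 30.21
Smallest n/ν is C5H11OH → limiting reagent.
theoretical n(CO2) = (10/2) × 34.68 = 173.4 mol → 7631 g
% yield = 4900 / 7631 × 100 = 64.21 %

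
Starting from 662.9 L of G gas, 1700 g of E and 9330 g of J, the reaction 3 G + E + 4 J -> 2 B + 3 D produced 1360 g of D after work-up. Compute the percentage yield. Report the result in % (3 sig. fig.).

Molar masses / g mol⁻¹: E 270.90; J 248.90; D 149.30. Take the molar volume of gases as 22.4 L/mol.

48.4 %

n(G) = 662.9 / 22.4 = 29.59 mol
n(E) = 1700 / 270.90 = 6.275 mol
n(J) = 9330 / 248.90 = 37.48 mol
n/ν → G: 9.863, E: 6.275, J: 9.370; E is limiting.
theoretical n(D) = (3/1) × 6.275 = 18.83 mol → 2811 g
% yield = 1360 / 2811 × 100 = 48.38 %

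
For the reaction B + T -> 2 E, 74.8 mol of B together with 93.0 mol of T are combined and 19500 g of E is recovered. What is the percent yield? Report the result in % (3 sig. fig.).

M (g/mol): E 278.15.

n(B) = 74.80 mol
n(T) = 93.00 mol
n/ν for B = 74.80/1 = 74.80
n/ν for T = 93.00/1 = 93.00
Smallest n/ν is B → limiting reagent.
theoretical n(E) = (2/1) × 74.80 = 149.6 mol → 41610 g
% yield = 19500 / 41610 × 100 = 46.86 %

46.9 %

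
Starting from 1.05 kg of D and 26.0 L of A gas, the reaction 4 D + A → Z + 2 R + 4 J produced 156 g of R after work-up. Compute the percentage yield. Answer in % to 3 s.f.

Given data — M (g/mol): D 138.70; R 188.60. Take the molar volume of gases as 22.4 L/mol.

35.6 %

n(D) = 1.050×1000 / 138.70 = 7.570 mol
n(A) = 26.00 / 22.4 = 1.161 mol
n/ν → D: 1.893, A: 1.161; A is limiting.
theoretical n(R) = (2/1) × 1.161 = 2.322 mol → 437.9 g
% yield = 156 / 437.9 × 100 = 35.62 %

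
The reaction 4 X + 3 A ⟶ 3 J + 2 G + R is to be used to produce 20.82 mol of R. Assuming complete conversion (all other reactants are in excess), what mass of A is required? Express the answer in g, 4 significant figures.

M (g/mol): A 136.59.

8531 g

n(R) = 20.82 mol
n(A) = (3/1) × 20.82 = 62.46 mol
mass = 62.46 × 136.59 = 8531 g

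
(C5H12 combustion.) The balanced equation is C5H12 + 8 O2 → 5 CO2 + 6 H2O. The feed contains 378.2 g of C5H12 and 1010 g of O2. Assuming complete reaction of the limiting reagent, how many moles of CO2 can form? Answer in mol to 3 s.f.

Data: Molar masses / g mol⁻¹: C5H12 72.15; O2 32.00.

19.7 mol

n(C5H12) = 378.2 / 72.15 = 5.242 mol
n(O2) = 1010 / 32.00 = 31.56 mol
n/ν for C5H12 = 5.242/1 = 5.242
n/ν for O2 = 31.56/8 = 3.945
Smallest n/ν is O2 → limiting reagent.
n(CO2) = (5/8) × 31.56 = 19.73 mol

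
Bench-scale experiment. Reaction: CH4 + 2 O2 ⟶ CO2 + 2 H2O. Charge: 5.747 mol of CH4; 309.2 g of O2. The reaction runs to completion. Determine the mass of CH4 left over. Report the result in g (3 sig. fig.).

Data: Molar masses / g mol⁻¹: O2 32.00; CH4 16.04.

14.7 g

n(CH4) = 5.747 mol
n(O2) = 309.2 / 32.00 = 9.663 mol
n/ν for CH4 = 5.747/1 = 5.747
n/ν for O2 = 9.663/2 = 4.832
Smallest n/ν is O2 → limiting reagent.
CH4 consumed = (1/2) × 9.663 = 4.832 mol
CH4 remaining = 5.747 − 4.832 = 0.9150 mol
mass = 0.9150 × 16.04 = 14.68 g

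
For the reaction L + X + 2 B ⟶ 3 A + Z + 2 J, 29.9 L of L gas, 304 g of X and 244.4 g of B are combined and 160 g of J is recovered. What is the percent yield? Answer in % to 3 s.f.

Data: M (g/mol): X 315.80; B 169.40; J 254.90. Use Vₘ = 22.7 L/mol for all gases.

43.5 %

n(L) = 29.90 / 22.7 = 1.317 mol
n(X) = 304.0 / 315.80 = 0.9626 mol
n(B) = 244.4 / 169.40 = 1.443 mol
n/ν → L: 1.317, X: 0.9626, B: 0.7215; B is limiting.
theoretical n(J) = (2/2) × 1.443 = 1.443 mol → 367.8 g
% yield = 160 / 367.8 × 100 = 43.50 %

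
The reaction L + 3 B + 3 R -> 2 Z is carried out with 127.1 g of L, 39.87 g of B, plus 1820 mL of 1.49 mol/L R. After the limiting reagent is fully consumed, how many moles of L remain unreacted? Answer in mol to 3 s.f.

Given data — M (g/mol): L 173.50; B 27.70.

n(L) = 127.1 / 173.50 = 0.7326 mol
n(B) = 39.87 / 27.70 = 1.439 mol
n(R) = 1.49 × 1820/1000 = 2.712 mol
n/ν → L: 0.7326, B: 0.4797, R: 0.9040; B is limiting.
L consumed = (1/3) × 1.439 = 0.4797 mol
L remaining = 0.7326 − 0.4797 = 0.2529 mol

0.253 mol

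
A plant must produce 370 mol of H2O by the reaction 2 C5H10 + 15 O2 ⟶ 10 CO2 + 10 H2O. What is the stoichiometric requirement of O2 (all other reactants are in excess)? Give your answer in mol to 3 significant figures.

555 mol

n(H2O) = 370.0 mol
n(O2) = (15/10) × 370.0 = 555.0 mol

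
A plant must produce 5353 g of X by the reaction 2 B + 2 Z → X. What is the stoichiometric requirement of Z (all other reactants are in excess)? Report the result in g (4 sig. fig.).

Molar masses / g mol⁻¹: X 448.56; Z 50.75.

n(X) = 5353 / 448.56 = 11.93 mol
n(Z) = (2/1) × 11.93 = 23.86 mol
mass = 23.86 × 50.75 = 1211 g

1211 g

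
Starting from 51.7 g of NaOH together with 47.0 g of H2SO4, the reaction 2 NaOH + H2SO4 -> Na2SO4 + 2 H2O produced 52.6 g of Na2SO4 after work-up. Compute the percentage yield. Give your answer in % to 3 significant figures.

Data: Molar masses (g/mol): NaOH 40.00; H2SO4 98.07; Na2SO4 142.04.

n(NaOH) = 51.70 / 40.00 = 1.293 mol
n(H2SO4) = 47.00 / 98.07 = 0.4792 mol
n/ν for NaOH = 1.293/2 = 0.6465
n/ν for H2SO4 = 0.4792/1 = 0.4792
Smallest n/ν is H2SO4 → limiting reagent.
theoretical n(Na2SO4) = (1/1) × 0.4792 = 0.4792 mol → 68.07 g
% yield = 52.6 / 68.07 × 100 = 77.27 %

77.3 %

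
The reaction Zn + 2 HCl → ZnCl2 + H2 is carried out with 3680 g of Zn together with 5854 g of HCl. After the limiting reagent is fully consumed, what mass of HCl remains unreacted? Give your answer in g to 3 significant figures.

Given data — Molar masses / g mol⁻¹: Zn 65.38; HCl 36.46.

1750 g

n(Zn) = 3680 / 65.38 = 56.29 mol
n(HCl) = 5854 / 36.46 = 160.6 mol
n/ν → Zn: 56.29, HCl: 80.30; Zn is limiting.
HCl consumed = (2/1) × 56.29 = 112.6 mol
HCl remaining = 160.6 − 112.6 = 48.00 mol
mass = 48.00 × 36.46 = 1750 g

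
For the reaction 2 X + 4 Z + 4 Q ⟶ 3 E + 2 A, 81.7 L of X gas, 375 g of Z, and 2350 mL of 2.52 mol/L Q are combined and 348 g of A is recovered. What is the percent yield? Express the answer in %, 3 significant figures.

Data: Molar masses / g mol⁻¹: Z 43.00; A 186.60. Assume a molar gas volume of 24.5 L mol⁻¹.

n(X) = 81.70 / 24.5 = 3.335 mol
n(Z) = 375.0 / 43.00 = 8.721 mol
n(Q) = 2.52 × 2350/1000 = 5.922 mol
n/ν for X = 3.335/2 = 1.668
n/ν for Z = 8.721/4 = 2.180
n/ν for Q = 5.922/4 = 1.481
Smallest n/ν is Q → limiting reagent.
theoretical n(A) = (2/4) × 5.922 = 2.961 mol → 552.5 g
% yield = 348 / 552.5 × 100 = 62.99 %

63.0 %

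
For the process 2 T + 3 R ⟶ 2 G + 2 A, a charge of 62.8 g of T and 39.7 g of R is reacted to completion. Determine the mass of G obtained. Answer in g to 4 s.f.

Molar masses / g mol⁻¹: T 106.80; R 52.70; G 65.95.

33.12 g

n(T) = 62.80 / 106.80 = 0.5880 mol
n(R) = 39.70 / 52.70 = 0.7533 mol
n/ν for T = 0.5880/2 = 0.2940
n/ν for R = 0.7533/3 = 0.2511
Smallest n/ν is R → limiting reagent.
n(G) = (2/3) × 0.7533 = 0.5022 mol
mass = 0.5022 × 65.95 = 33.12 g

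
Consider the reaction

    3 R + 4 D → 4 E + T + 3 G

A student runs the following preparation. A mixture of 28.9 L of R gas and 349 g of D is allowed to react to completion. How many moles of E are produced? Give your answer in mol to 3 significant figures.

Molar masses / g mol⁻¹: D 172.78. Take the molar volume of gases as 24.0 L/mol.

1.61 mol

n(R) = 28.90 / 24.0 = 1.204 mol
n(D) = 349.0 / 172.78 = 2.020 mol
n/ν for R = 1.204/3 = 0.4013
n/ν for D = 2.020/4 = 0.5050
Smallest n/ν is R → limiting reagent.
n(E) = (4/3) × 1.204 = 1.605 mol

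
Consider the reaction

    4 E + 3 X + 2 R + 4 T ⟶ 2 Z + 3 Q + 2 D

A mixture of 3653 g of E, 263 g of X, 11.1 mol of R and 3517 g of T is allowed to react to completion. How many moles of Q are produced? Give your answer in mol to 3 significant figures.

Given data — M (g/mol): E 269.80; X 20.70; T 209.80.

n(E) = 3653 / 269.80 = 13.54 mol
n(X) = 263.0 / 20.70 = 12.71 mol
n(R) = 11.10 mol
n(T) = 3517 / 209.80 = 16.76 mol
n/ν for E = 13.54/4 = 3.385
n/ν for X = 12.71/3 = 4.237
n/ν for R = 11.10/2 = 5.550
n/ν for T = 16.76/4 = 4.190
Smallest n/ν is E → limiting reagent.
n(Q) = (3/4) × 13.54 = 10.16 mol

10.2 mol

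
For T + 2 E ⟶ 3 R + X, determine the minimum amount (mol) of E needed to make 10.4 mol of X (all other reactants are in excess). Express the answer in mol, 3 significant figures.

20.8 mol

n(X) = 10.40 mol
n(E) = (2/1) × 10.40 = 20.80 mol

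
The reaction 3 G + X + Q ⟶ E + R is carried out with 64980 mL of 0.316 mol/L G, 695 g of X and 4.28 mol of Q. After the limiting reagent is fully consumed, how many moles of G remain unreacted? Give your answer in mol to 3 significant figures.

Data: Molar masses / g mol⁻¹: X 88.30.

n(G) = 0.316 × 64980/1000 = 20.53 mol
n(X) = 695.0 / 88.30 = 7.871 mol
n(Q) = 4.280 mol
n/ν for G = 20.53/3 = 6.843
n/ν for X = 7.871/1 = 7.871
n/ν for Q = 4.280/1 = 4.280
Smallest n/ν is Q → limiting reagent.
G consumed = (3/1) × 4.280 = 12.84 mol
G remaining = 20.53 − 12.84 = 7.690 mol

7.69 mol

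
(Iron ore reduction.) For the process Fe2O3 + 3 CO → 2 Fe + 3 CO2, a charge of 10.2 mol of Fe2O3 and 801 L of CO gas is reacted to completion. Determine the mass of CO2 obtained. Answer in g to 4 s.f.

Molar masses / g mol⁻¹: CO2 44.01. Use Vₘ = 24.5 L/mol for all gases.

1347 g

n(Fe2O3) = 10.20 mol
n(CO) = 801.0 / 24.5 = 32.69 mol
n/ν → Fe2O3: 10.20, CO: 10.90; Fe2O3 is limiting.
n(CO2) = (3/1) × 10.20 = 30.60 mol
mass = 30.60 × 44.01 = 1347 g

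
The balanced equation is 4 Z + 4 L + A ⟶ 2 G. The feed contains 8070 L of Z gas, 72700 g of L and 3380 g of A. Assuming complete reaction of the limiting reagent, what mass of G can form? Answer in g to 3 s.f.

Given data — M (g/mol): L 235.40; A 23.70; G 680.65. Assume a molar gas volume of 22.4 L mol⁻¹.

105000 g

n(Z) = 8070 / 22.4 = 360.3 mol
n(L) = 72700 / 235.40 = 308.8 mol
n(A) = 3380 / 23.70 = 142.6 mol
n/ν for Z = 360.3/4 = 90.08
n/ν for L = 308.8/4 = 77.20
n/ν for A = 142.6/1 = 142.6
Smallest n/ν is L → limiting reagent.
n(G) = (2/4) × 308.8 = 154.4 mol
mass = 154.4 × 680.65 = 105100 g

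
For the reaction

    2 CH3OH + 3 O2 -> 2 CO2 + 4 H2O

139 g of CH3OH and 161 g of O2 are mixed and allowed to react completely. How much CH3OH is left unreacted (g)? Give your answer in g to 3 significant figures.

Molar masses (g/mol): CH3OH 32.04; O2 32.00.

31.5 g

n(CH3OH) = 139.0 / 32.04 = 4.338 mol
n(O2) = 161.0 / 32.00 = 5.031 mol
n/ν for CH3OH = 4.338/2 = 2.169
n/ν for O2 = 5.031/3 = 1.677
Smallest n/ν is O2 → limiting reagent.
CH3OH consumed = (2/3) × 5.031 = 3.354 mol
CH3OH remaining = 4.338 − 3.354 = 0.9840 mol
mass = 0.9840 × 32.04 = 31.53 g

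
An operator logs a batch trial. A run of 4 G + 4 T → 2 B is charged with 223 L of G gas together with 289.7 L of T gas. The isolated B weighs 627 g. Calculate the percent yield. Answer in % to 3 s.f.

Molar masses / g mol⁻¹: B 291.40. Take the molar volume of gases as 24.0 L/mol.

n(G) = 223.0 / 24.0 = 9.292 mol
n(T) = 289.7 / 24.0 = 12.07 mol
n/ν → G: 2.323, T: 3.018; G is limiting.
theoretical n(B) = (2/4) × 9.292 = 4.646 mol → 1354 g
% yield = 627 / 1354 × 100 = 46.31 %

46.3 %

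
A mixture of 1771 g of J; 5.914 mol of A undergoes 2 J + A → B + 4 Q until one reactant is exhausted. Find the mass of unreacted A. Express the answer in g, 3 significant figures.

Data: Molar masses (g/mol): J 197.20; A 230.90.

n(J) = 1771 / 197.20 = 8.981 mol
n(A) = 5.914 mol
n/ν → J: 4.491, A: 5.914; J is limiting.
A consumed = (1/2) × 8.981 = 4.491 mol
A remaining = 5.914 − 4.491 = 1.423 mol
mass = 1.423 × 230.90 = 328.6 g

329 g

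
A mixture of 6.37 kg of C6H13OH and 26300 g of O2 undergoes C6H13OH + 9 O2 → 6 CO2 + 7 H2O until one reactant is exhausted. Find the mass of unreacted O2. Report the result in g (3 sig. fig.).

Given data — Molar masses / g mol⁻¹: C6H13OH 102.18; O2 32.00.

n(C6H13OH) = 6.370×1000 / 102.18 = 62.34 mol
n(O2) = 26300 / 32.00 = 821.9 mol
n/ν for C6H13OH = 62.34/1 = 62.34
n/ν for O2 = 821.9/9 = 91.32
Smallest n/ν is C6H13OH → limiting reagent.
O2 consumed = (9/1) × 62.34 = 561.1 mol
O2 remaining = 821.9 − 561.1 = 260.8 mol
mass = 260.8 × 32.00 = 8346 g

8350 g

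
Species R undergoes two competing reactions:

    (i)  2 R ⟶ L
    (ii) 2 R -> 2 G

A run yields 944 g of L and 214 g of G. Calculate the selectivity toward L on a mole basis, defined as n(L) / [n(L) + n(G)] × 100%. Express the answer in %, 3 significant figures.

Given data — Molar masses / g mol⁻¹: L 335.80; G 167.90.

68.8 %

n(L) = 944 / 335.80 = 2.811 mol
n(G) = 214 / 167.90 = 1.275 mol
selectivity = 2.811/(2.811+1.275) × 100 = 68.80 %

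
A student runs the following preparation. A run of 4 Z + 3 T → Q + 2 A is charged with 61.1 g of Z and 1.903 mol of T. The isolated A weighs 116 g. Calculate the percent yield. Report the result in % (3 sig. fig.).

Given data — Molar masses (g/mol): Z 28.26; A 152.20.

70.5 %

n(Z) = 61.10 / 28.26 = 2.162 mol
n(T) = 1.903 mol
n/ν → Z: 0.5405, T: 0.6343; Z is limiting.
theoretical n(A) = (2/4) × 2.162 = 1.081 mol → 164.5 g
% yield = 116 / 164.5 × 100 = 70.52 %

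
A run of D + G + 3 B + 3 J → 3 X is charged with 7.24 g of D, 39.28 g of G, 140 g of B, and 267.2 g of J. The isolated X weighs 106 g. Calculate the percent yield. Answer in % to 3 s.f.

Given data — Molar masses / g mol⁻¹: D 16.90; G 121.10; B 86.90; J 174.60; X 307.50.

35.4 %

n(D) = 7.240 / 16.90 = 0.4284 mol
n(G) = 39.28 / 121.10 = 0.3244 mol
n(B) = 140.0 / 86.90 = 1.611 mol
n(J) = 267.2 / 174.60 = 1.530 mol
n/ν → D: 0.4284, G: 0.3244, B: 0.5370, J: 0.5100; G is limiting.
theoretical n(X) = (3/1) × 0.3244 = 0.9732 mol → 299.3 g
% yield = 106 / 299.3 × 100 = 35.42 %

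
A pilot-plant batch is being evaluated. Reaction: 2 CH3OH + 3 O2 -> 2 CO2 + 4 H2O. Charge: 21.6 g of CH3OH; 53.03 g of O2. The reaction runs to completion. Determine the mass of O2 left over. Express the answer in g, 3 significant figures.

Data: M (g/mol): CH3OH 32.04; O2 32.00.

n(CH3OH) = 21.60 / 32.04 = 0.6742 mol
n(O2) = 53.03 / 32.00 = 1.657 mol
n/ν for CH3OH = 0.6742/2 = 0.3371
n/ν for O2 = 1.657/3 = 0.5523
Smallest n/ν is CH3OH → limiting reagent.
O2 consumed = (3/2) × 0.6742 = 1.011 mol
O2 remaining = 1.657 − 1.011 = 0.6460 mol
mass = 0.6460 × 32.00 = 20.67 g

20.7 g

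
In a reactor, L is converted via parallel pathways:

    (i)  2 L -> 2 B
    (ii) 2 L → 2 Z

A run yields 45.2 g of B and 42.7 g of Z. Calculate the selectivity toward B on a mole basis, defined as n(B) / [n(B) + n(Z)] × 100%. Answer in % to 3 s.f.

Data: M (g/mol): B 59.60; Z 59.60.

n(B) = 45.2 / 59.60 = 0.7584 mol
n(Z) = 42.7 / 59.60 = 0.7164 mol
selectivity = 0.7584/(0.7584+0.7164) × 100 = 51.42 %

51.4 %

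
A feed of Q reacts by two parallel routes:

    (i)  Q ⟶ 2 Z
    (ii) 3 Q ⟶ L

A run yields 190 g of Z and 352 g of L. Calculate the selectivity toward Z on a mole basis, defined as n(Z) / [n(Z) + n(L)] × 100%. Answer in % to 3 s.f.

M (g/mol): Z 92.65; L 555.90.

n(Z) = 190 / 92.65 = 2.051 mol
n(L) = 352 / 555.90 = 0.6332 mol
selectivity = 2.051/(2.051+0.6332) × 100 = 76.41 %

76.4 %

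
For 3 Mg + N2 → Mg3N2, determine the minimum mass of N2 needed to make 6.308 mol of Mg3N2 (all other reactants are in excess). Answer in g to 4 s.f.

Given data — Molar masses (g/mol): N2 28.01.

176.7 g

n(Mg3N2) = 6.308 mol
n(N2) = (1/1) × 6.308 = 6.308 mol
mass = 6.308 × 28.01 = 176.7 g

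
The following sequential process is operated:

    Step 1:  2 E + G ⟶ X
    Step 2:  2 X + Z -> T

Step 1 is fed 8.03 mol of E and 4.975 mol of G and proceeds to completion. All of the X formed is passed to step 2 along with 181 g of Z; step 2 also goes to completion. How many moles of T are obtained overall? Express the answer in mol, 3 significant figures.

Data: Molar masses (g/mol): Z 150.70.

1.20 mol

Step 1:
n(E) = 8.030 mol
n(G) = 4.975 mol
n/ν → E: 4.015, G: 4.975; E is limiting.
n(X) produced = (1/2) × 8.030 = 4.015 mol
Step 2:
n(X) available = 4.015 mol
n(Z) = 181.0 / 150.70 = 1.201 mol
n/ν → X: 2.008, Z: 1.201; Z is limiting.
n(T) = (1/1) × 1.201 = 1.201 mol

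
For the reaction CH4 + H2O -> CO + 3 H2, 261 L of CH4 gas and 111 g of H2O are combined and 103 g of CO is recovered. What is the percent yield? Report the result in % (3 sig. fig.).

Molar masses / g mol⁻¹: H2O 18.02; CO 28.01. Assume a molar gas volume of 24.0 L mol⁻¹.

n(CH4) = 261.0 / 24.0 = 10.88 mol
n(H2O) = 111.0 / 18.02 = 6.160 mol
n/ν for CH4 = 10.88/1 = 10.88
n/ν for H2O = 6.160/1 = 6.160
Smallest n/ν is H2O → limiting reagent.
theoretical n(CO) = (1/1) × 6.160 = 6.160 mol → 172.5 g
% yield = 103 / 172.5 × 100 = 59.71 %

59.7 %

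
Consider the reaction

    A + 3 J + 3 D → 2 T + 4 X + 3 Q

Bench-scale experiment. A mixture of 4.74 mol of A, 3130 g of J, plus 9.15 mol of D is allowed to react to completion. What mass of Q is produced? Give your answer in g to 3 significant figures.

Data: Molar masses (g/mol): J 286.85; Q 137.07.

n(A) = 4.740 mol
n(J) = 3130 / 286.85 = 10.91 mol
n(D) = 9.150 mol
n/ν for A = 4.740/1 = 4.740
n/ν for J = 10.91/3 = 3.637
n/ν for D = 9.150/3 = 3.050
Smallest n/ν is D → limiting reagent.
n(Q) = (3/3) × 9.150 = 9.150 mol
mass = 9.150 × 137.07 = 1254 g

1250 g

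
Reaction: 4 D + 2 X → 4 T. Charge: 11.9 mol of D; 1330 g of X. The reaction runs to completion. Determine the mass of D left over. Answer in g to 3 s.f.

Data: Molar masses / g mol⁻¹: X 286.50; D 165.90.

434 g

n(D) = 11.90 mol
n(X) = 1330 / 286.50 = 4.642 mol
n/ν for D = 11.90/4 = 2.975
n/ν for X = 4.642/2 = 2.321
Smallest n/ν is X → limiting reagent.
D consumed = (4/2) × 4.642 = 9.284 mol
D remaining = 11.90 − 9.284 = 2.616 mol
mass = 2.616 × 165.90 = 434.0 g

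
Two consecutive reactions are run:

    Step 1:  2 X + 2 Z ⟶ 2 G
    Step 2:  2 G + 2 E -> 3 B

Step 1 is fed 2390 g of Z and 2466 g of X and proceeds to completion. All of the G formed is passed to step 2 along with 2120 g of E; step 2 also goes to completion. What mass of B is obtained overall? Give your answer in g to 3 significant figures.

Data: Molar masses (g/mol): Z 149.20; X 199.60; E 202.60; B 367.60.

Step 1:
n(Z) = 2390 / 149.20 = 16.02 mol
n(X) = 2466 / 199.60 = 12.35 mol
n/ν for Z = 16.02/2 = 8.010
n/ν for X = 12.35/2 = 6.175
Smallest n/ν is X → limiting reagent.
n(G) produced = (2/2) × 12.35 = 12.35 mol
Step 2:
n(G) available = 12.35 mol
n(E) = 2120 / 202.60 = 10.46 mol
n/ν for G = 12.35/2 = 6.175
n/ν for E = 10.46/2 = 5.230
Smallest n/ν is E → limiting reagent.
n(B) = (3/2) × 10.46 = 15.69 mol
mass = 15.69 × 367.60 = 5768 g

5770 g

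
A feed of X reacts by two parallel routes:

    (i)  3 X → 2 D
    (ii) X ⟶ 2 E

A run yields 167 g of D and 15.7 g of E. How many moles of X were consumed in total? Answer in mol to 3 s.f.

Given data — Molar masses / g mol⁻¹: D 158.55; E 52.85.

n(D) = 167 / 158.55 = 1.053 mol
n(E) = 15.7 / 52.85 = 0.2971 mol
n(X) via (i) = (3/2)×1.053 = 1.580 mol
n(X) via (ii) = (1/2)×0.2971 = 0.1486 mol
total n(X) = 1.580 + 0.1486 = 1.729 mol

1.73 mol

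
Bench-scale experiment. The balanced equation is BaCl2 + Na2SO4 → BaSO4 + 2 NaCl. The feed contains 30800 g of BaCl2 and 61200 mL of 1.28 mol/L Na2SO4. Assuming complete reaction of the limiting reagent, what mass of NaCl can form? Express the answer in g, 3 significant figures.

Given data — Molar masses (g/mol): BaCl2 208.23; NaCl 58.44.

n(BaCl2) = 30800 / 208.23 = 147.9 mol
n(Na2SO4) = 1.28 × 61200/1000 = 78.34 mol
n/ν for BaCl2 = 147.9/1 = 147.9
n/ν for Na2SO4 = 78.34/1 = 78.34
Smallest n/ν is Na2SO4 → limiting reagent.
n(NaCl) = (2/1) × 78.34 = 156.7 mol
mass = 156.7 × 58.44 = 9158 g

9160 g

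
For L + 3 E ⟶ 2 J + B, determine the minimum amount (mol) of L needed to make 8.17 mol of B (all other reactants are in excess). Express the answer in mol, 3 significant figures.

8.17 mol

n(B) = 8.170 mol
n(L) = (1/1) × 8.170 = 8.170 mol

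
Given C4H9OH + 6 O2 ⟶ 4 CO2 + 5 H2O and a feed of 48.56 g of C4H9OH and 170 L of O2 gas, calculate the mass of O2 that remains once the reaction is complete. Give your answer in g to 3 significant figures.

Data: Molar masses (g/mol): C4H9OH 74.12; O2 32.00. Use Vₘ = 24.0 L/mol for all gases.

n(C4H9OH) = 48.56 / 74.12 = 0.6552 mol
n(O2) = 170.0 / 24.0 = 7.083 mol
n/ν → C4H9OH: 0.6552, O2: 1.181; C4H9OH is limiting.
O2 consumed = (6/1) × 0.6552 = 3.931 mol
O2 remaining = 7.083 − 3.931 = 3.152 mol
mass = 3.152 × 32.00 = 100.9 g

101 g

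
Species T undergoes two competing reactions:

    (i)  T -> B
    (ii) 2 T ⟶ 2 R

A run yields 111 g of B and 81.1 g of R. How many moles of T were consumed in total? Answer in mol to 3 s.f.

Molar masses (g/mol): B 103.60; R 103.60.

n(B) = 111 / 103.60 = 1.071 mol
n(R) = 81.1 / 103.60 = 0.7828 mol
n(T) via (i) = (1/1)×1.071 = 1.071 mol
n(T) via (ii) = (2/2)×0.7828 = 0.7828 mol
total n(T) = 1.071 + 0.7828 = 1.854 mol

1.85 mol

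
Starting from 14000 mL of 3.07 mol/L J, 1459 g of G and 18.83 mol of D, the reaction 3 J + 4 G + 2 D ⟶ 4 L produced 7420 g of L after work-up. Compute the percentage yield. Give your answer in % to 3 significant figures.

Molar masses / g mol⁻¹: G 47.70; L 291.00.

n(J) = 3.07 × 14000/1000 = 42.98 mol
n(G) = 1459 / 47.70 = 30.59 mol
n(D) = 18.83 mol
n/ν for J = 42.98/3 = 14.33
n/ν for G = 30.59/4 = 7.648
n/ν for D = 18.83/2 = 9.415
Smallest n/ν is G → limiting reagent.
theoretical n(L) = (4/4) × 30.59 = 30.59 mol → 8902 g
% yield = 7420 / 8902 × 100 = 83.35 %

83.4 %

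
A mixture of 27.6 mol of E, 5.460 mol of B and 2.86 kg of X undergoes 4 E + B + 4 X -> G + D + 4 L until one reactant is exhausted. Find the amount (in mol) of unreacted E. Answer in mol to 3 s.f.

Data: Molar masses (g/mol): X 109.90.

5.76 mol

n(E) = 27.60 mol
n(B) = 5.460 mol
n(X) = 2.860×1000 / 109.90 = 26.02 mol
n/ν for E = 27.60/4 = 6.900
n/ν for B = 5.460/1 = 5.460
n/ν for X = 26.02/4 = 6.505
Smallest n/ν is B → limiting reagent.
E consumed = (4/1) × 5.460 = 21.84 mol
E remaining = 27.60 − 21.84 = 5.760 mol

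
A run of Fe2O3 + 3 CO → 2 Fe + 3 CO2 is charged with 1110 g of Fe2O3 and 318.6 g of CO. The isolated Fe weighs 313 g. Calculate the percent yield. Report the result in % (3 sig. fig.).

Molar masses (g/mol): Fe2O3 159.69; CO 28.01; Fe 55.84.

73.9 %

n(Fe2O3) = 1110 / 159.69 = 6.951 mol
n(CO) = 318.6 / 28.01 = 11.37 mol
n/ν for Fe2O3 = 6.951/1 = 6.951
n/ν for CO = 11.37/3 = 3.790
Smallest n/ν is CO → limiting reagent.
theoretical n(Fe) = (2/3) × 11.37 = 7.580 mol → 423.3 g
% yield = 313 / 423.3 × 100 = 73.94 %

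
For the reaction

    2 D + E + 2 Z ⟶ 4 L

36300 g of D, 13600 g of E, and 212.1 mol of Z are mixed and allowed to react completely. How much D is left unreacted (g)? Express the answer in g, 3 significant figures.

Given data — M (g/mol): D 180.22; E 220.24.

n(D) = 36300 / 180.22 = 201.4 mol
n(E) = 13600 / 220.24 = 61.75 mol
n(Z) = 212.1 mol
n/ν → D: 100.7, E: 61.75, Z: 106.1; E is limiting.
D consumed = (2/1) × 61.75 = 123.5 mol
D remaining = 201.4 − 123.5 = 77.90 mol
mass = 77.90 × 180.22 = 14040 g

14000 g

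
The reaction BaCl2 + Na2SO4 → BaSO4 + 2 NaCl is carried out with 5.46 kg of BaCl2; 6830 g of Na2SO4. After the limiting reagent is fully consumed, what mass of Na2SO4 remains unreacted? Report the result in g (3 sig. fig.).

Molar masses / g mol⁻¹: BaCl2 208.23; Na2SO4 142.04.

3110 g

n(BaCl2) = 5.460×1000 / 208.23 = 26.22 mol
n(Na2SO4) = 6830 / 142.04 = 48.09 mol
n/ν for BaCl2 = 26.22/1 = 26.22
n/ν for Na2SO4 = 48.09/1 = 48.09
Smallest n/ν is BaCl2 → limiting reagent.
Na2SO4 consumed = (1/1) × 26.22 = 26.22 mol
Na2SO4 remaining = 48.09 − 26.22 = 21.87 mol
mass = 21.87 × 142.04 = 3106 g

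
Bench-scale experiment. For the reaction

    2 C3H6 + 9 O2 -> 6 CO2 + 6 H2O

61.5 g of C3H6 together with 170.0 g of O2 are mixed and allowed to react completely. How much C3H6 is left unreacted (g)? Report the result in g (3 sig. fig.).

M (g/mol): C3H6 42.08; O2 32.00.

11.8 g

n(C3H6) = 61.50 / 42.08 = 1.462 mol
n(O2) = 170.0 / 32.00 = 5.313 mol
n/ν → C3H6: 0.7310, O2: 0.5903; O2 is limiting.
C3H6 consumed = (2/9) × 5.313 = 1.181 mol
C3H6 remaining = 1.462 − 1.181 = 0.2810 mol
mass = 0.2810 × 42.08 = 11.82 g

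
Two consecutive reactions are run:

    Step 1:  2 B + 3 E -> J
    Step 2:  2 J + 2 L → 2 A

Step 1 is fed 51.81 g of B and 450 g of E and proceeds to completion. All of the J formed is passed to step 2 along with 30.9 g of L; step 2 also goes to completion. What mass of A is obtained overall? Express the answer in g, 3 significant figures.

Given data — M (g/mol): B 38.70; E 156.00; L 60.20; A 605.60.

Step 1:
n(B) = 51.81 / 38.70 = 1.339 mol
n(E) = 450.0 / 156.00 = 2.885 mol
n/ν for B = 1.339/2 = 0.6695
n/ν for E = 2.885/3 = 0.9617
Smallest n/ν is B → limiting reagent.
n(J) produced = (1/2) × 1.339 = 0.6695 mol
Step 2:
n(J) available = 0.6695 mol
n(L) = 30.90 / 60.20 = 0.5133 mol
n/ν for J = 0.6695/2 = 0.3348
n/ν for L = 0.5133/2 = 0.2567
Smallest n/ν is L → limiting reagent.
n(A) = (2/2) × 0.5133 = 0.5133 mol
mass = 0.5133 × 605.60 = 310.9 g

311 g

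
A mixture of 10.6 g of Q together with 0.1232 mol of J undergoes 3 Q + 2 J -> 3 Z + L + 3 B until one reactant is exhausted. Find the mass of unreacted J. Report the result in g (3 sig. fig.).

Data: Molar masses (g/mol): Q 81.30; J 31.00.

n(Q) = 10.60 / 81.30 = 0.1304 mol
n(J) = 0.1232 mol
n/ν for Q = 0.1304/3 = 0.04347
n/ν for J = 0.1232/2 = 0.06160
Smallest n/ν is Q → limiting reagent.
J consumed = (2/3) × 0.1304 = 0.08693 mol
J remaining = 0.1232 − 0.08693 = 0.03627 mol
mass = 0.03627 × 31.00 = 1.124 g

1.12 g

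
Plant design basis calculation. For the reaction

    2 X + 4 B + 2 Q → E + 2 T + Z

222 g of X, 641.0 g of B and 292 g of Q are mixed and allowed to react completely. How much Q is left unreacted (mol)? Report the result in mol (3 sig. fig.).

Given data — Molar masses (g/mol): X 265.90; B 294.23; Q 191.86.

0.687 mol

n(X) = 222.0 / 265.90 = 0.8349 mol
n(B) = 641.0 / 294.23 = 2.179 mol
n(Q) = 292.0 / 191.86 = 1.522 mol
n/ν → X: 0.4175, B: 0.5448, Q: 0.7610; X is limiting.
Q consumed = (2/2) × 0.8349 = 0.8349 mol
Q remaining = 1.522 − 0.8349 = 0.6871 mol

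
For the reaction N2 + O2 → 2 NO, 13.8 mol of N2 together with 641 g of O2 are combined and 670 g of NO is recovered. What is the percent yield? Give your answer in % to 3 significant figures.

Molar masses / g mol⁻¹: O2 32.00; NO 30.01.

80.9 %

n(N2) = 13.80 mol
n(O2) = 641.0 / 32.00 = 20.03 mol
n/ν → N2: 13.80, O2: 20.03; N2 is limiting.
theoretical n(NO) = (2/1) × 13.80 = 27.60 mol → 828.3 g
% yield = 670 / 828.3 × 100 = 80.89 %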